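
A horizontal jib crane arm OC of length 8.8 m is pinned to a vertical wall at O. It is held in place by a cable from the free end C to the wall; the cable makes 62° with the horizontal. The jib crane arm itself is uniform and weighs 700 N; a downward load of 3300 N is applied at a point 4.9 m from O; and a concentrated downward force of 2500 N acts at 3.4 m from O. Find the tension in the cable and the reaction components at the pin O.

T = 3571 N, O_x = 1677 N, O_y = 3347 N

ΣM about O: T·sin62°·8.8 − 700·4.4 − 3300·4.9 − 2500·3.4 = 0 → T = 27750/(8.8·0.882948) = 3571.46 ≈ 3571 N.
ΣF_x = 0: O_x − T·cos62° = 0 → O_x = 3571.46 × 0.469472 = 1677 N.
ΣF_y = 0: O_y + T·sin62° − 700 − 3300 − 2500 = 0 → O_y = 6500 − 3571.46 × 0.882948 = 3347 N.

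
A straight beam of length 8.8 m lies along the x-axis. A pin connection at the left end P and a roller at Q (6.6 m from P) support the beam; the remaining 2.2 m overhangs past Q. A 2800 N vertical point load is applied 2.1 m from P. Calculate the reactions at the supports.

P_x = 0, P_y = 1909 N, Q_y = 890.9 N

Taking moments about P: Q_y·6.6 − 2800·2.1 = 0 → Q_y = 5880/6.6 = 890.909 ≈ 890.9 N.
ΣF_y = 0: P_y + 890.909 − 2800 = 0 → P_y = 1909 N.
ΣF_x = 0: no horizontal applied forces, so P_x = 0.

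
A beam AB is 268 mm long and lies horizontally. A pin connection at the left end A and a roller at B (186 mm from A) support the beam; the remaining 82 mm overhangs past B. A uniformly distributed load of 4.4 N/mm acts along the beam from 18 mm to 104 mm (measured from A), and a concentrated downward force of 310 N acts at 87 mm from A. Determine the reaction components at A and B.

A_x = 0, A_y = 419.3 N, B_y = 269.1 N

Resultant of the distributed load: 4.4 × 86 = 378.4 N at 61 mm from A.
ΣM about A: B_y·186 − (4.4·86)·61 − 310·87 = 0 → B_y = 50052.4/186 = 269.099 ≈ 269.1 N.
ΣF_y = 0: A_y + 269.099 − 4.4·86 − 310 = 0 → A_y = 419.3 N.
ΣF_x = 0: no horizontal applied forces, so A_x = 0.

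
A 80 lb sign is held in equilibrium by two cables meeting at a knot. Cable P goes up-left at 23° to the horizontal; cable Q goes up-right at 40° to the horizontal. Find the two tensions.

T_P = 68.78 lb, T_Q = 82.65 lb

ΣF_x = 0: −T_P·cos23° + T_Q·cos40° = 0 → T_Q = 1.20163·T_P.
ΣF_y = 0: T_P·sin23° + T_Q·sin40° = 80.
Substitute: T_P·(0.390731 + 1.20163·0.642788) = 80 → T_P = 68.7803 ≈ 68.78 lb.
Then T_Q = 1.20163 × 68.7803 = 82.65 lb.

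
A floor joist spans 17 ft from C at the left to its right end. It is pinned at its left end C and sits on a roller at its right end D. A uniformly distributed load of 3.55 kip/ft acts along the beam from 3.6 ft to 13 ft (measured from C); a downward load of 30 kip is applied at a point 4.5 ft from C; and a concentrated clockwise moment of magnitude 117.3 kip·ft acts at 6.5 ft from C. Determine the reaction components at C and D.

C_x = 0, C_y = 32.24 kip, D_y = 31.13 kip

Resultant of the distributed load: 3.55 × 9.4 = 33.37 kip at 8.3 ft from C.
Taking moments about C: D_y·17 − (3.55·9.4)·8.3 − 30·4.5 − 117.3 = 0 → D_y = 529.271/17 = 31.1336 ≈ 31.13 kip.
ΣF_y = 0: C_y + 31.1336 − 3.55·9.4 − 30 = 0 → C_y = 32.24 kip.
ΣF_x = 0: no horizontal applied forces, so C_x = 0.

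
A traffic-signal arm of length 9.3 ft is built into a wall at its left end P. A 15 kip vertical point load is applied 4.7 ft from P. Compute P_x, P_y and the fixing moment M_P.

ΣF_x = 0: P_x = 0.
ΣF_y = 0: P_y − 15 = 0 → P_y = 15.00 kip.
ΣM about P: M_P − 15·4.7 = 0 → M_P = 70.50 kip·ft.

P_x = 0, P_y = 15.00 kip, M_P = 70.50 kip·ft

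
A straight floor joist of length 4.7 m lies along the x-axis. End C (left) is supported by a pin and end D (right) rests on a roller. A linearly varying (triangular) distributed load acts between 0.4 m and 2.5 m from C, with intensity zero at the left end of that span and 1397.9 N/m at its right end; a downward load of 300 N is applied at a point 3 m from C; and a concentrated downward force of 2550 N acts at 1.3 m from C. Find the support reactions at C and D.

C_x = 0, C_y = 2859 N, D_y = 1459 N

Resultant of the triangular load: ½ × 1397.9 × 2.1 = 1467.795 N, acting at 1.8 m from C (one-third of the span from the peak).
Taking moments about C: D_y·4.7 − (½·1397.9·2.1)·1.8 − 300·3 − 2550·1.3 = 0 → D_y = 6857.031/4.7 = 1458.94 ≈ 1459 N.
ΣF_y = 0: C_y + 1458.94 − ½·1397.9·2.1 − 300 − 2550 = 0 → C_y = 2859 N.
ΣF_x = 0: no horizontal applied forces, so C_x = 0.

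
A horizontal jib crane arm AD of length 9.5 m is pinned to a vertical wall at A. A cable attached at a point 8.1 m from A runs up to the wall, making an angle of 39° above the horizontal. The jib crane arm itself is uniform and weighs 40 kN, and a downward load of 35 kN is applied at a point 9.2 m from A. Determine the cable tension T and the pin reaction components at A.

ΣM about A: T·sin39°·8.1 − 40·4.75 − 35·9.2 = 0 → T = 512/(8.1·0.62932) = 100.442 ≈ 100.4 kN.
ΣF_x = 0: A_x − T·cos39° = 0 → A_x = 100.442 × 0.777146 = 78.06 kN.
ΣF_y = 0: A_y + T·sin39° − 40 − 35 = 0 → A_y = 75 − 100.442 × 0.62932 = 11.79 kN.

T = 100.4 kN, A_x = 78.06 kN, A_y = 11.79 kN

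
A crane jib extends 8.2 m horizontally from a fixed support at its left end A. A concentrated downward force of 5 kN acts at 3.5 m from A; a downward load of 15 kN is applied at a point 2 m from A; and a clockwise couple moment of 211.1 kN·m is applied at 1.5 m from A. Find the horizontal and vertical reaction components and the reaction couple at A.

A_x = 0, A_y = 20.00 kN, M_A = 258.6 kN·m

ΣF_x = 0: A_x = 0.
ΣF_y = 0: A_y − 5 − 15 = 0 → A_y = 20.00 kN.
ΣM about A: M_A − 5·3.5 − 15·2 − 211.1 = 0 → M_A = 258.6 kN·m.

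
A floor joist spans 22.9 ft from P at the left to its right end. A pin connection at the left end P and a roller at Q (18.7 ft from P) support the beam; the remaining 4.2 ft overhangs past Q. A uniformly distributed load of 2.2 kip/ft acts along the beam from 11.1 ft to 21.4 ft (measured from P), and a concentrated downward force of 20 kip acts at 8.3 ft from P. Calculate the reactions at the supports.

P_x = 0, P_y = 14.09 kip, Q_y = 28.57 kip

Resultant of the distributed load: 2.2 × 10.3 = 22.66 kip at 16.25 ft from P.
Moments about P: Q_y·18.7 − (2.2·10.3)·16.25 − 20·8.3 = 0 → Q_y = 534.225/18.7 = 28.5682 ≈ 28.57 kip.
ΣF_y = 0: P_y + 28.5682 − 2.2·10.3 − 20 = 0 → P_y = 14.09 kip.
ΣF_x = 0: no horizontal applied forces, so P_x = 0.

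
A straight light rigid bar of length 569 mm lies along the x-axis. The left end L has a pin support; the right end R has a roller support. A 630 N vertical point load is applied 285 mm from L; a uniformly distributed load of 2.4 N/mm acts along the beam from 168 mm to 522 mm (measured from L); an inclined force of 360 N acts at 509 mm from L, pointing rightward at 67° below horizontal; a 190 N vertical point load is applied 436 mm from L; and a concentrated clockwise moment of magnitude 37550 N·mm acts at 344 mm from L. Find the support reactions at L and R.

L_x = -140.7 N, L_y = 662.3 N, R_y = 1339 N

Resultant of the distributed load: 2.4 × 354 = 849.6 N at 345 mm from L.
Taking moments about L: R_y·569 − 630·285 − (2.4·354)·345 − 360·sin67°·509 − 190·436 − 37550 = 0 → R_y = 761725/569 = 1338.71 ≈ 1339 N.
ΣF_y = 0: L_y + 1338.71 − 630 − 2.4·354 − 360·sin67° − 190 = 0 → L_y = 662.3 N.
ΣF_x = 0: L_x + 360·cos67° = 0 → L_x = -140.7 N.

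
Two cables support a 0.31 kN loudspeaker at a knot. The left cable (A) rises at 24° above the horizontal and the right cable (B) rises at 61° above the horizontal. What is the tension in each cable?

T_A = 0.1509 kN, T_B = 0.2843 kN

ΣF_x = 0: −T_A·cos24° + T_B·cos61° = 0 → T_B = 1.88434·T_A.
ΣF_y = 0: T_A·sin24° + T_B·sin61° = 0.31.
Substitute: T_A·(0.406737 + 1.88434·0.87462) = 0.31 → T_A = 0.150865 ≈ 0.1509 kN.
Then T_B = 1.88434 × 0.150865 = 0.2843 kN.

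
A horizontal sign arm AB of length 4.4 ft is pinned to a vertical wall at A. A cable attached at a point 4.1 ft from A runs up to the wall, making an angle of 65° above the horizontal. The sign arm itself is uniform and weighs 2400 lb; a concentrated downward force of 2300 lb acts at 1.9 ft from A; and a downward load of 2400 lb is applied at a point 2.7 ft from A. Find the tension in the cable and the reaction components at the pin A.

ΣM about A: T·sin65°·4.1 − 2400·2.2 − 2300·1.9 − 2400·2.7 = 0 → T = 16130/(4.1·0.906308) = 4340.85 ≈ 4341 lb.
ΣF_x = 0: A_x − T·cos65° = 0 → A_x = 4340.85 × 0.422618 = 1835 lb.
ΣF_y = 0: A_y + T·sin65° − 2400 − 2300 − 2400 = 0 → A_y = 7100 − 4340.85 × 0.906308 = 3166 lb.

T = 4341 lb, A_x = 1835 lb, A_y = 3166 lb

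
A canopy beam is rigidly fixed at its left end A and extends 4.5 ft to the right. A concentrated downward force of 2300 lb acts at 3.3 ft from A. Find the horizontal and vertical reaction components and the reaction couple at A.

A_x = 0, A_y = 2300 lb, M_A = 7590 lb·ft

ΣF_x = 0: A_x = 0.
ΣF_y = 0: A_y − 2300 = 0 → A_y = 2300 lb.
ΣM about A: M_A − 2300·3.3 = 0 → M_A = 7590 lb·ft.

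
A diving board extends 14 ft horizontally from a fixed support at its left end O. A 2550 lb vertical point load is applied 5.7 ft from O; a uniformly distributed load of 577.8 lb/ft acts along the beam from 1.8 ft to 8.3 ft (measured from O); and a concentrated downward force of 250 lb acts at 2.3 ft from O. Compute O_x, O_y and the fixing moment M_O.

Resultant of the distributed load: 577.8 × 6.5 = 3755.7 lb at 5.05 ft from O.
ΣF_x = 0: O_x = 0.
ΣF_y = 0: O_y − 2550 − 577.8·6.5 − 250 = 0 → O_y = 6556 lb.
ΣM about O: M_O − 2550·5.7 − (577.8·6.5)·5.05 − 250·2.3 = 0 → M_O = 34080 lb·ft.

O_x = 0, O_y = 6556 lb, M_O = 34080 lb·ft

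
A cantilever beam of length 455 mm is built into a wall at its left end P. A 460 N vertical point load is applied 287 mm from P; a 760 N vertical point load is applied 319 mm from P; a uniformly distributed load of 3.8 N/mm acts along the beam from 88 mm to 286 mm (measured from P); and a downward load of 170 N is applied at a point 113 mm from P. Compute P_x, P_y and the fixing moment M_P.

Resultant of the distributed load: 3.8 × 198 = 752.4 N at 187 mm from P.
ΣF_x = 0: P_x = 0.
ΣF_y = 0: P_y − 460 − 760 − 3.8·198 − 170 = 0 → P_y = 2142 N.
ΣM about P: M_P − 460·287 − 760·319 − (3.8·198)·187 − 170·113 = 0 → M_P = 534400 N·mm.

P_x = 0, P_y = 2142 N, M_P = 534400 N·mm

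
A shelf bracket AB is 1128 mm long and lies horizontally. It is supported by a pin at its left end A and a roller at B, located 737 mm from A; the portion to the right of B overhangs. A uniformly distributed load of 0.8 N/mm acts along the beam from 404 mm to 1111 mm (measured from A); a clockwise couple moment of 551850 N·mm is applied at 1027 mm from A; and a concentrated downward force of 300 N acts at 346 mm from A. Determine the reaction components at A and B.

Resultant of the distributed load: 0.8 × 707 = 565.6 N at 757.5 mm from A.
Taking moments about A: B_y·737 − (0.8·707)·757.5 − 551850 − 300·346 = 0 → B_y = 1084092/737 = 1470.95 ≈ 1471 N.
ΣF_y = 0: A_y + 1470.95 − 0.8·707 − 300 = 0 → A_y = -605.4 N.
ΣF_x = 0: no horizontal applied forces, so A_x = 0.

A_x = 0, A_y = -605.4 N, B_y = 1471 N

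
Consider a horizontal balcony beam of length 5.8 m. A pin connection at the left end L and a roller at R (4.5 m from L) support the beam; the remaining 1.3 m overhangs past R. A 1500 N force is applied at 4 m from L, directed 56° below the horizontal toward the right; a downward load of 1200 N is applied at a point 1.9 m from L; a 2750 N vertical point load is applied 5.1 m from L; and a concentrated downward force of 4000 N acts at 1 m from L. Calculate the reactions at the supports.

Moments about L: R_y·4.5 − 1500·sin56°·4 − 1200·1.9 − 2750·5.1 − 4000·1 = 0 → R_y = 25279.2/4.5 = 5617.6 ≈ 5618 N.
ΣF_y = 0: L_y + 5617.6 − 1500·sin56° − 1200 − 2750 − 4000 = 0 → L_y = 3576 N.
ΣF_x = 0: L_x + 1500·cos56° = 0 → L_x = -838.8 N.

L_x = -838.8 N, L_y = 3576 N, R_y = 5618 N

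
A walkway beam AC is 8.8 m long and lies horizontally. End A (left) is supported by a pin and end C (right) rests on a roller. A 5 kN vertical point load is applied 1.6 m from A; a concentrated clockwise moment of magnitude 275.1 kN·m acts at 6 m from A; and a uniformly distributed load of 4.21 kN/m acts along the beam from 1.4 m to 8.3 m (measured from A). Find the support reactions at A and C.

Resultant of the distributed load: 4.21 × 6.9 = 29.049 kN at 4.85 m from A.
Moments about A: C_y·8.8 − 5·1.6 − 275.1 − (4.21·6.9)·4.85 = 0 → C_y = 423.98765/8.8 = 48.1804 ≈ 48.18 kN.
ΣF_y = 0: A_y + 48.1804 − 5 − 4.21·6.9 = 0 → A_y = -14.13 kN.
ΣF_x = 0: no horizontal applied forces, so A_x = 0.

A_x = 0, A_y = -14.13 kN, C_y = 48.18 kN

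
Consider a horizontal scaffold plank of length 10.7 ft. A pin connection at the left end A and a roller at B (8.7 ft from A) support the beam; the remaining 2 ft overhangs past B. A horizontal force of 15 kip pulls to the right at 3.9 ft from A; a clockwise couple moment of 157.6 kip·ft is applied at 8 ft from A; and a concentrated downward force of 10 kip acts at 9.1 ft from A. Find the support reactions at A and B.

A_x = -15.00 kip, A_y = -18.57 kip, B_y = 28.57 kip

ΣM about A: B_y·8.7 − 157.6 − 10·9.1 = 0 → B_y = 248.6/8.7 = 28.5747 ≈ 28.57 kip.
ΣF_y = 0: A_y + 28.5747 − 10 = 0 → A_y = -18.57 kip.
ΣF_x = 0: A_x + 15 = 0 → A_x = -15.00 kip.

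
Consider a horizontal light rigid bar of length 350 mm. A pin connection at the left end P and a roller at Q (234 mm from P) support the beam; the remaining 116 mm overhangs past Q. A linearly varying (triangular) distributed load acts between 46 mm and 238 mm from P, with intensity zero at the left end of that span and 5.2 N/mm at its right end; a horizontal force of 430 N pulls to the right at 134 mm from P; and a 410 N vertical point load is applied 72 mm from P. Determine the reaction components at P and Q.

P_x = -430.0 N, P_y = 411.8 N, Q_y = 497.4 N

Resultant of the triangular load: ½ × 5.2 × 192 = 499.2 N, acting at 174 mm from P (one-third of the span from the peak).
Taking moments about P: Q_y·234 − (½·5.2·192)·174 − 410·72 = 0 → Q_y = 116380.8/234 = 497.354 ≈ 497.4 N.
ΣF_y = 0: P_y + 497.354 − ½·5.2·192 − 410 = 0 → P_y = 411.8 N.
ΣF_x = 0: P_x + 430 = 0 → P_x = -430.0 N.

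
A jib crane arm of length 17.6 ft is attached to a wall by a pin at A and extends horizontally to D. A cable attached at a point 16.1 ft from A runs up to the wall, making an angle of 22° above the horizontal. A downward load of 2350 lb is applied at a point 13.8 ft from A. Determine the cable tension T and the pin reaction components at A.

ΣM about A: T·sin22°·16.1 − 2350·13.8 = 0 → T = 32430/(16.1·0.374607) = 5377.06 ≈ 5377 lb.
ΣF_x = 0: A_x − T·cos22° = 0 → A_x = 5377.06 × 0.927184 = 4986 lb.
ΣF_y = 0: A_y + T·sin22° − 2350 = 0 → A_y = 2350 − 5377.06 × 0.374607 = 335.7 lb.

T = 5377 lb, A_x = 4986 lb, A_y = 335.7 lb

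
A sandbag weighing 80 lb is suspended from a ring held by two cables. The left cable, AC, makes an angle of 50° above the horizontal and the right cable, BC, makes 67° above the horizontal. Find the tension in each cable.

T_AC = 35.08 lb, T_BC = 57.71 lb

ΣF_x = 0: −T_AC·cos50° + T_BC·cos67° = 0 → T_BC = 1.64509·T_AC.
ΣF_y = 0: T_AC·sin50° + T_BC·sin67° = 80.
Substitute: T_AC·(0.766044 + 1.64509·0.920505) = 80 → T_AC = 35.0822 ≈ 35.08 lb.
Then T_BC = 1.64509 × 35.0822 = 57.71 lb.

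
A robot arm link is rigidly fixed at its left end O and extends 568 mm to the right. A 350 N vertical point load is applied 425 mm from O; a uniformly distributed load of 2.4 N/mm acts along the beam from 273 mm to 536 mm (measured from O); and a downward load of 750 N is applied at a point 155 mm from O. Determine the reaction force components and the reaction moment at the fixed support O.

Resultant of the distributed load: 2.4 × 263 = 631.2 N at 404.5 mm from O.
ΣF_x = 0: O_x = 0.
ΣF_y = 0: O_y − 350 − 2.4·263 − 750 = 0 → O_y = 1731 N.
ΣM about O: M_O − 350·425 − (2.4·263)·404.5 − 750·155 = 0 → M_O = 520300 N·mm.

O_x = 0, O_y = 1731 N, M_O = 520300 N·mm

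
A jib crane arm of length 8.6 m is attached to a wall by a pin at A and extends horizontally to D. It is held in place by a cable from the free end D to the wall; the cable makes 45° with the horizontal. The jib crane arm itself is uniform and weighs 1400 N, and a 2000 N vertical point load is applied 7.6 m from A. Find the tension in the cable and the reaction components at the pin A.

T = 3489 N, A_x = 2467 N, A_y = 932.6 N

ΣM about A: T·sin45°·8.6 − 1400·4.3 − 2000·7.6 = 0 → T = 21220/(8.6·0.707107) = 3489.49 ≈ 3489 N.
ΣF_x = 0: A_x − T·cos45° = 0 → A_x = 3489.49 × 0.707107 = 2467 N.
ΣF_y = 0: A_y + T·sin45° − 1400 − 2000 = 0 → A_y = 3400 − 3489.49 × 0.707107 = 932.6 N.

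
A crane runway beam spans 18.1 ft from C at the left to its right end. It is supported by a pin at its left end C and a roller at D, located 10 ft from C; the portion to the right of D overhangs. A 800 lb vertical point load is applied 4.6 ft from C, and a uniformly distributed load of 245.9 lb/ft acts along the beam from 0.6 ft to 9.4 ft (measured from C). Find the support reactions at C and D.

Resultant of the distributed load: 245.9 × 8.8 = 2163.92 lb at 5 ft from C.
Moments about C: D_y·10 − 800·4.6 − (245.9·8.8)·5 = 0 → D_y = 14499.6/10 = 1449.96 ≈ 1450 lb.
ΣF_y = 0: C_y + 1449.96 − 800 − 245.9·8.8 = 0 → C_y = 1514 lb.
ΣF_x = 0: no horizontal applied forces, so C_x = 0.

C_x = 0, C_y = 1514 lb, D_y = 1450 lb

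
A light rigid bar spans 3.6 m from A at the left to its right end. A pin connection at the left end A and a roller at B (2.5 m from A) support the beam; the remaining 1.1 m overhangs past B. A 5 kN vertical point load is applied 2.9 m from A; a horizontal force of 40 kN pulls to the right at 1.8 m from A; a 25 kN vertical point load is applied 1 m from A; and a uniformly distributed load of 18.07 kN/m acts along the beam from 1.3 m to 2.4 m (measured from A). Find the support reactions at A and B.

A_x = -40.00 kN, A_y = 19.37 kN, B_y = 30.51 kN

Resultant of the distributed load: 18.07 × 1.1 = 19.877 kN at 1.85 m from A.
Moments about A: B_y·2.5 − 5·2.9 − 25·1 − (18.07·1.1)·1.85 = 0 → B_y = 76.27245/2.5 = 30.509 ≈ 30.51 kN.
ΣF_y = 0: A_y + 30.509 − 5 − 25 − 18.07·1.1 = 0 → A_y = 19.37 kN.
ΣF_x = 0: A_x + 40 = 0 → A_x = -40.00 kN.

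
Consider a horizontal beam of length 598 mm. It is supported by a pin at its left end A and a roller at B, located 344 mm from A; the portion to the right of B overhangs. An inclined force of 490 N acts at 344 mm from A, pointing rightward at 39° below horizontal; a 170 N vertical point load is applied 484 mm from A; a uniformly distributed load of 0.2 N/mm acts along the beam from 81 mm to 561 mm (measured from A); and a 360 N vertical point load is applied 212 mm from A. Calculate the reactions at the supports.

Resultant of the distributed load: 0.2 × 480 = 96 N at 321 mm from A.
Taking moments about A: B_y·344 − 490·sin39°·344 − 170·484 − (0.2·480)·321 − 360·212 = 0 → B_y = 295494/344 = 858.994 ≈ 859.0 N.
ΣF_y = 0: A_y + 858.994 − 490·sin39° − 170 − 0.2·480 − 360 = 0 → A_y = 75.37 N.
ΣF_x = 0: A_x + 490·cos39° = 0 → A_x = -380.8 N.

A_x = -380.8 N, A_y = 75.37 N, B_y = 859.0 N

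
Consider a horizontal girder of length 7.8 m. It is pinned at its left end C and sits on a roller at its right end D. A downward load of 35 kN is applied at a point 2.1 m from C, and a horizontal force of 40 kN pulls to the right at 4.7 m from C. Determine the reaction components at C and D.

Moments about C: D_y·7.8 − 35·2.1 = 0 → D_y = 73.5/7.8 = 9.42308 ≈ 9.423 kN.
ΣF_y = 0: C_y + 9.42308 − 35 = 0 → C_y = 25.58 kN.
ΣF_x = 0: C_x + 40 = 0 → C_x = -40.00 kN.

C_x = -40.00 kN, C_y = 25.58 kN, D_y = 9.423 kN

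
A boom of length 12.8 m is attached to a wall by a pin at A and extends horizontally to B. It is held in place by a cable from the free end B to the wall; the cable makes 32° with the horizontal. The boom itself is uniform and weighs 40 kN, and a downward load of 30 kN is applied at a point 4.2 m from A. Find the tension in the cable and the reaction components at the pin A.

T = 56.32 kN, A_x = 47.76 kN, A_y = 40.16 kN

ΣM about A: T·sin32°·12.8 − 40·6.4 − 30·4.2 = 0 → T = 382/(12.8·0.529919) = 56.3176 ≈ 56.32 kN.
ΣF_x = 0: A_x − T·cos32° = 0 → A_x = 56.3176 × 0.848048 = 47.76 kN.
ΣF_y = 0: A_y + T·sin32° − 40 − 30 = 0 → A_y = 70 − 56.3176 × 0.529919 = 40.16 kN.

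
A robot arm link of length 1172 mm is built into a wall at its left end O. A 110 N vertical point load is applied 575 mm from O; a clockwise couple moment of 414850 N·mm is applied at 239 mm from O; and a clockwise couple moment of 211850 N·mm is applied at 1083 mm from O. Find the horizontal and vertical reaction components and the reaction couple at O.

ΣF_x = 0: O_x = 0.
ΣF_y = 0: O_y − 110 = 0 → O_y = 110.0 N.
ΣM about O: M_O − 110·575 − 414850 − 211850 = 0 → M_O = 690000 N·mm.

O_x = 0, O_y = 110.0 N, M_O = 690000 N·mm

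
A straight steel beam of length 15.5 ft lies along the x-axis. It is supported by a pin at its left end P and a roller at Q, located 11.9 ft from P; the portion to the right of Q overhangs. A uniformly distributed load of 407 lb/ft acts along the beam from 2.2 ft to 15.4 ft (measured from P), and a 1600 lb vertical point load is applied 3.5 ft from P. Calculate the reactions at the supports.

Resultant of the distributed load: 407 × 13.2 = 5372.4 lb at 8.8 ft from P.
Moments about P: Q_y·11.9 − (407·13.2)·8.8 − 1600·3.5 = 0 → Q_y = 52877.12/11.9 = 4443.46 ≈ 4443 lb.
ΣF_y = 0: P_y + 4443.46 − 407·13.2 − 1600 = 0 → P_y = 2529 lb.
ΣF_x = 0: no horizontal applied forces, so P_x = 0.

P_x = 0, P_y = 2529 lb, Q_y = 4443 lb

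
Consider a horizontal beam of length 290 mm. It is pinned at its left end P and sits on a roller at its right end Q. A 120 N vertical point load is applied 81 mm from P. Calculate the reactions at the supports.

ΣM about P: Q_y·290 − 120·81 = 0 → Q_y = 9720/290 = 33.5172 ≈ 33.52 N.
ΣF_y = 0: P_y + 33.5172 − 120 = 0 → P_y = 86.48 N.
ΣF_x = 0: no horizontal applied forces, so P_x = 0.

P_x = 0, P_y = 86.48 N, Q_y = 33.52 N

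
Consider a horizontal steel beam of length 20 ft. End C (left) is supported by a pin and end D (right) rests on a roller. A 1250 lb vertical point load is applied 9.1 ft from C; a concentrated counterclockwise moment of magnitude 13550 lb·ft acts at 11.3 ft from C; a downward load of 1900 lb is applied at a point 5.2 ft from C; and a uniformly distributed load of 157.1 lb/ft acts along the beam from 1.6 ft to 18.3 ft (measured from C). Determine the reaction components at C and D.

C_x = 0, C_y = 4083 lb, D_y = 1690 lb

Resultant of the distributed load: 157.1 × 16.7 = 2623.57 lb at 9.95 ft from C.
Moments about C: D_y·20 − 1250·9.1 + 13550 − 1900·5.2 − (157.1·16.7)·9.95 = 0 → D_y = 33809.5215/20 = 1690.48 ≈ 1690 lb.
ΣF_y = 0: C_y + 1690.48 − 1250 − 1900 − 157.1·16.7 = 0 → C_y = 4083 lb.
ΣF_x = 0: no horizontal applied forces, so C_x = 0.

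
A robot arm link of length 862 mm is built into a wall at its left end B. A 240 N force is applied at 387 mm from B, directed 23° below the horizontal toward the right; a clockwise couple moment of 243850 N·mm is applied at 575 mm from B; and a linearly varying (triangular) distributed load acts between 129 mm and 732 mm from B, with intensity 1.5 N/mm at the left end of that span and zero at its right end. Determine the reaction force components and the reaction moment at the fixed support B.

Resultant of the triangular load: ½ × 1.5 × 603 = 452.25 N, acting at 330 mm from B (one-third of the span from the peak).
ΣF_x = 0: B_x + 240·cos23° = 0 → B_x = -220.9 N.
ΣF_y = 0: B_y − 240·sin23° − ½·1.5·603 = 0 → B_y = 546.0 N.
ΣM about B: M_B − 240·sin23°·387 − 243850 − (½·1.5·603)·330 = 0 → M_B = 429400 N·mm.

B_x = -220.9 N, B_y = 546.0 N, M_B = 429400 N·mm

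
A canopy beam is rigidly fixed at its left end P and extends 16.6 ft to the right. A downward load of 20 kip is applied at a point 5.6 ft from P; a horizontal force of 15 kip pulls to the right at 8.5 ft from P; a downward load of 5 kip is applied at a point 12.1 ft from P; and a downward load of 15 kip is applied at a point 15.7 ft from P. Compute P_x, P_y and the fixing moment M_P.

P_x = -15.00 kip, P_y = 40.00 kip, M_P = 408.0 kip·ft

ΣF_x = 0: P_x + 15 = 0 → P_x = -15.00 kip.
ΣF_y = 0: P_y − 20 − 5 − 15 = 0 → P_y = 40.00 kip.
ΣM about P: M_P − 20·5.6 − 5·12.1 − 15·15.7 = 0 → M_P = 408.0 kip·ft.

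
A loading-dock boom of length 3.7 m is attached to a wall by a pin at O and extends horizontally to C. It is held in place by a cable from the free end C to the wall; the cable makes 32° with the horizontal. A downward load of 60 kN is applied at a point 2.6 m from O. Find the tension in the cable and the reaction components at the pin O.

ΣM about O: T·sin32°·3.7 − 60·2.6 = 0 → T = 156/(3.7·0.529919) = 79.5634 ≈ 79.56 kN.
ΣF_x = 0: O_x − T·cos32° = 0 → O_x = 79.5634 × 0.848048 = 67.47 kN.
ΣF_y = 0: O_y + T·sin32° − 60 = 0 → O_y = 60 − 79.5634 × 0.529919 = 17.84 kN.

T = 79.56 kN, O_x = 67.47 kN, O_y = 17.84 kN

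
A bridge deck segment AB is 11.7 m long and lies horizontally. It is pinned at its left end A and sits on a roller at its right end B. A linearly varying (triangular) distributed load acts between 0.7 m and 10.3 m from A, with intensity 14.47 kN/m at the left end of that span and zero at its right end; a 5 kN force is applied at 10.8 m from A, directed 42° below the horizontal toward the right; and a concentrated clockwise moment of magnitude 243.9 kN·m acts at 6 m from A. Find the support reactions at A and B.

A_x = -3.716 kN, A_y = 25.72 kN, B_y = 47.09 kN

Resultant of the triangular load: ½ × 14.47 × 9.6 = 69.456 kN, acting at 3.9 m from A (one-third of the span from the peak).
ΣM about A: B_y·11.7 − (½·14.47·9.6)·3.9 − 5·sin42°·10.8 − 243.9 = 0 → B_y = 550.911/11.7 = 47.0864 ≈ 47.09 kN.
ΣF_y = 0: A_y + 47.0864 − ½·14.47·9.6 − 5·sin42° = 0 → A_y = 25.72 kN.
ΣF_x = 0: A_x + 5·cos42° = 0 → A_x = -3.716 kN.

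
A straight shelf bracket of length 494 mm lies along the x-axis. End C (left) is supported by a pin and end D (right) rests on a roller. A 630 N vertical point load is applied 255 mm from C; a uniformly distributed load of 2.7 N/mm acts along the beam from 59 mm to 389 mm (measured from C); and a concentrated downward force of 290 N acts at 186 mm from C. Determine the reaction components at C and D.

C_x = 0, C_y = 972.6 N, D_y = 838.4 N

Resultant of the distributed load: 2.7 × 330 = 891 N at 224 mm from C.
Moments about C: D_y·494 − 630·255 − (2.7·330)·224 − 290·186 = 0 → D_y = 414174/494 = 838.409 ≈ 838.4 N.
ΣF_y = 0: C_y + 838.409 − 630 − 2.7·330 − 290 = 0 → C_y = 972.6 N.
ΣF_x = 0: no horizontal applied forces, so C_x = 0.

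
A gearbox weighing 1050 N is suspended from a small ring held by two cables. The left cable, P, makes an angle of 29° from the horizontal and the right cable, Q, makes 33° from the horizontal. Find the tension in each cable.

T_P = 997.3 N, T_Q = 1040 N

ΣF_x = 0: −T_P·cos29° + T_Q·cos33° = 0 → T_Q = 1.04286·T_P.
ΣF_y = 0: T_P·sin29° + T_Q·sin33° = 1050.
Substitute: T_P·(0.48481 + 1.04286·0.544639) = 1050 → T_P = 997.348 ≈ 997.3 N.
Then T_Q = 1.04286 × 997.348 = 1040 N.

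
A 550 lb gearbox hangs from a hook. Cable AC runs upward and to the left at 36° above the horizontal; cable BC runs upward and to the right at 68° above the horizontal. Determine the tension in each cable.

ΣF_x = 0: −T_AC·cos36° + T_BC·cos68° = 0 → T_BC = 2.15964·T_AC.
ΣF_y = 0: T_AC·sin36° + T_BC·sin68° = 550.
Substitute: T_AC·(0.587785 + 2.15964·0.927184) = 550 → T_AC = 212.341 ≈ 212.3 lb.
Then T_BC = 2.15964 × 212.341 = 458.6 lb.

T_AC = 212.3 lb, T_BC = 458.6 lb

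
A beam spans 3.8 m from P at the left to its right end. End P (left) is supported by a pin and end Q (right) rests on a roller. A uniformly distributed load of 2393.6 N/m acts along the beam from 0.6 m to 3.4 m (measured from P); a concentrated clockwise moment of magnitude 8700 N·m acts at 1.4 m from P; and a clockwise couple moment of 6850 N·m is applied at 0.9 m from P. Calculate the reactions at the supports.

P_x = 0, P_y = -917.4 N, Q_y = 7620 N

Resultant of the distributed load: 2393.6 × 2.8 = 6702.08 N at 2 m from P.
ΣM about P: Q_y·3.8 − (2393.6·2.8)·2 − 8700 − 6850 = 0 → Q_y = 28954.16/3.8 = 7619.52 ≈ 7620 N.
ΣF_y = 0: P_y + 7619.52 − 2393.6·2.8 = 0 → P_y = -917.4 N.
ΣF_x = 0: no horizontal applied forces, so P_x = 0.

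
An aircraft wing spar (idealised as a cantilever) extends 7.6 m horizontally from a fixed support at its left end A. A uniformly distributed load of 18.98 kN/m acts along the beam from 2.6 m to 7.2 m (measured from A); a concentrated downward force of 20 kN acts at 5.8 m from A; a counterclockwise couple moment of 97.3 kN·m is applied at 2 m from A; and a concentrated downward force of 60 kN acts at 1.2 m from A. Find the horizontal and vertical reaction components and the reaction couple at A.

Resultant of the distributed load: 18.98 × 4.6 = 87.308 kN at 4.9 m from A.
ΣF_x = 0: A_x = 0.
ΣF_y = 0: A_y − 18.98·4.6 − 20 − 60 = 0 → A_y = 167.3 kN.
ΣM about A: M_A − (18.98·4.6)·4.9 − 20·5.8 + 97.3 − 60·1.2 = 0 → M_A = 518.5 kN·m.

A_x = 0, A_y = 167.3 kN, M_A = 518.5 kN·m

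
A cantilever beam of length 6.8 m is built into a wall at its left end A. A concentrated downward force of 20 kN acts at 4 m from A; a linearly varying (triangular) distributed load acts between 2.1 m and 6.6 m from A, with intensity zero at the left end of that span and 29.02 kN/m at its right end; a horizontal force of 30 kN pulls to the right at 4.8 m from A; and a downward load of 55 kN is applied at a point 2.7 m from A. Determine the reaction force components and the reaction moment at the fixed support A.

A_x = -30.00 kN, A_y = 140.3 kN, M_A = 561.5 kN·m

Resultant of the triangular load: ½ × 29.02 × 4.5 = 65.295 kN, acting at 5.1 m from A (one-third of the span from the peak).
ΣF_x = 0: A_x + 30 = 0 → A_x = -30.00 kN.
ΣF_y = 0: A_y − 20 − ½·29.02·4.5 − 55 = 0 → A_y = 140.3 kN.
ΣM about A: M_A − 20·4 − (½·29.02·4.5)·5.1 − 55·2.7 = 0 → M_A = 561.5 kN·m.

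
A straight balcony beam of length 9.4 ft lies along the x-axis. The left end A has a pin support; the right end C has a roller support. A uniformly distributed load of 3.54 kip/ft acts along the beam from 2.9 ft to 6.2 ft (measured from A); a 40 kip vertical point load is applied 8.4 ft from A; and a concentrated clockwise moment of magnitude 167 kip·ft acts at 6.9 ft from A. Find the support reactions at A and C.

A_x = 0, A_y = -7.483 kip, C_y = 59.17 kip

Resultant of the distributed load: 3.54 × 3.3 = 11.682 kip at 4.55 ft from A.
Moments about A: C_y·9.4 − (3.54·3.3)·4.55 − 40·8.4 − 167 = 0 → C_y = 556.1531/9.4 = 59.1652 ≈ 59.17 kip.
ΣF_y = 0: A_y + 59.1652 − 3.54·3.3 − 40 = 0 → A_y = -7.483 kip.
ΣF_x = 0: no horizontal applied forces, so A_x = 0.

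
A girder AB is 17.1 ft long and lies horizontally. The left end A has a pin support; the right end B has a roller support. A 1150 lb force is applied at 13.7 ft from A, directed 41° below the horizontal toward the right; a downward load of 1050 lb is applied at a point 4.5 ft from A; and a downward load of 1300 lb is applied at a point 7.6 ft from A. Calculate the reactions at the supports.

ΣM about A: B_y·17.1 − 1150·sin41°·13.7 − 1050·4.5 − 1300·7.6 = 0 → B_y = 24941.2/17.1 = 1458.55 ≈ 1459 lb.
ΣF_y = 0: A_y + 1458.55 − 1150·sin41° − 1050 − 1300 = 0 → A_y = 1646 lb.
ΣF_x = 0: A_x + 1150·cos41° = 0 → A_x = -867.9 lb.

A_x = -867.9 lb, A_y = 1646 lb, B_y = 1459 lb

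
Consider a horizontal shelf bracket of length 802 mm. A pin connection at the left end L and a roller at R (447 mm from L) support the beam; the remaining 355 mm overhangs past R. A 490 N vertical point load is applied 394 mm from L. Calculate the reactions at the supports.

Taking moments about L: R_y·447 − 490·394 = 0 → R_y = 193060/447 = 431.902 ≈ 431.9 N.
ΣF_y = 0: L_y + 431.902 − 490 = 0 → L_y = 58.10 N.
ΣF_x = 0: no horizontal applied forces, so L_x = 0.

L_x = 0, L_y = 58.10 N, R_y = 431.9 N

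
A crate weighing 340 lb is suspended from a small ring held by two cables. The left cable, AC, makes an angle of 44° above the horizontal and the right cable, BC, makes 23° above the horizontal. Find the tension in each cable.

ΣF_x = 0: −T_AC·cos44° + T_BC·cos23° = 0 → T_BC = 0.781462·T_AC.
ΣF_y = 0: T_AC·sin44° + T_BC·sin23° = 340.
Substitute: T_AC·(0.694658 + 0.781462·0.390731) = 340 → T_AC = 340.0 lb.
Then T_BC = 0.781462 × 340 = 265.7 lb.

T_AC = 340.0 lb, T_BC = 265.7 lb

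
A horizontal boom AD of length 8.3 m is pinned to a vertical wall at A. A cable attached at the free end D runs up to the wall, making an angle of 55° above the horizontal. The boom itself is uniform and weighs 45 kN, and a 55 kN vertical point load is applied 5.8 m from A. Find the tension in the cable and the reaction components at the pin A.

T = 74.39 kN, A_x = 42.67 kN, A_y = 39.07 kN

ΣM about A: T·sin55°·8.3 − 45·4.15 − 55·5.8 = 0 → T = 505.75/(8.3·0.819152) = 74.3864 ≈ 74.39 kN.
ΣF_x = 0: A_x − T·cos55° = 0 → A_x = 74.3864 × 0.573576 = 42.67 kN.
ΣF_y = 0: A_y + T·sin55° − 45 − 55 = 0 → A_y = 100 − 74.3864 × 0.819152 = 39.07 kN.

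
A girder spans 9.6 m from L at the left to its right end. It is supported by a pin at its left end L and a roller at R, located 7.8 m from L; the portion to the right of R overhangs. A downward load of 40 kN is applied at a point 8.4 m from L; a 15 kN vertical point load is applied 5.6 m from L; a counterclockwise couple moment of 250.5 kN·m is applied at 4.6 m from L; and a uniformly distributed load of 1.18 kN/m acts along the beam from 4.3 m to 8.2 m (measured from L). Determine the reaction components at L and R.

Resultant of the distributed load: 1.18 × 3.9 = 4.602 kN at 6.25 m from L.
ΣM about L: R_y·7.8 − 40·8.4 − 15·5.6 + 250.5 − (1.18·3.9)·6.25 = 0 → R_y = 198.2625/7.8 = 25.4183 ≈ 25.42 kN.
ΣF_y = 0: L_y + 25.4183 − 40 − 15 − 1.18·3.9 = 0 → L_y = 34.18 kN.
ΣF_x = 0: no horizontal applied forces, so L_x = 0.

L_x = 0, L_y = 34.18 kN, R_y = 25.42 kN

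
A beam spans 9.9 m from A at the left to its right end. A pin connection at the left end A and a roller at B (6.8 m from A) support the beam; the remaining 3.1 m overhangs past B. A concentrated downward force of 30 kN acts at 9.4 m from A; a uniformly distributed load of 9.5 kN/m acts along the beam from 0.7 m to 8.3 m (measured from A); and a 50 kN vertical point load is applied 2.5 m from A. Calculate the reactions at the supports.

A_x = 0, A_y = 44.57 kN, B_y = 107.6 kN

Resultant of the distributed load: 9.5 × 7.6 = 72.2 kN at 4.5 m from A.
Taking moments about A: B_y·6.8 − 30·9.4 − (9.5·7.6)·4.5 − 50·2.5 = 0 → B_y = 731.9/6.8 = 107.632 ≈ 107.6 kN.
ΣF_y = 0: A_y + 107.632 − 30 − 9.5·7.6 − 50 = 0 → A_y = 44.57 kN.
ΣF_x = 0: no horizontal applied forces, so A_x = 0.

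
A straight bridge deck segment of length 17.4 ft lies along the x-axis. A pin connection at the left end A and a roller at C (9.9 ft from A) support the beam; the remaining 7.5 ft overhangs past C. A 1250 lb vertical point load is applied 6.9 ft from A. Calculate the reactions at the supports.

A_x = 0, A_y = 378.8 lb, C_y = 871.2 lb

Taking moments about A: C_y·9.9 − 1250·6.9 = 0 → C_y = 8625/9.9 = 871.212 ≈ 871.2 lb.
ΣF_y = 0: A_y + 871.212 − 1250 = 0 → A_y = 378.8 lb.
ΣF_x = 0: no horizontal applied forces, so A_x = 0.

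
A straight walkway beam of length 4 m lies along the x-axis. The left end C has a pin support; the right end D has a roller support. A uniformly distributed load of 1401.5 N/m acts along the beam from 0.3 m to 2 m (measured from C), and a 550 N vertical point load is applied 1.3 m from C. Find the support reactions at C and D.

C_x = 0, C_y = 2069 N, D_y = 863.7 N

Resultant of the distributed load: 1401.5 × 1.7 = 2382.55 N at 1.15 m from C.
Taking moments about C: D_y·4 − (1401.5·1.7)·1.15 − 550·1.3 = 0 → D_y = 3454.9325/4 = 863.733 ≈ 863.7 N.
ΣF_y = 0: C_y + 863.733 − 1401.5·1.7 − 550 = 0 → C_y = 2069 N.
ΣF_x = 0: no horizontal applied forces, so C_x = 0.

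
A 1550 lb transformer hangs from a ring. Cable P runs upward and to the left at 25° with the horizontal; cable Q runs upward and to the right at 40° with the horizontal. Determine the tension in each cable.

ΣF_x = 0: −T_P·cos25° + T_Q·cos40° = 0 → T_Q = 1.1831·T_P.
ΣF_y = 0: T_P·sin25° + T_Q·sin40° = 1550.
Substitute: T_P·(0.422618 + 1.1831·0.642788) = 1550 → T_P = 1310.12 ≈ 1310 lb.
Then T_Q = 1.1831 × 1310.12 = 1550 lb.

T_P = 1310 lb, T_Q = 1550 lb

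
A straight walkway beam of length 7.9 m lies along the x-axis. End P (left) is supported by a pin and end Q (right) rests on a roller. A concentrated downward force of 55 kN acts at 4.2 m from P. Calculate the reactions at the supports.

P_x = 0, P_y = 25.76 kN, Q_y = 29.24 kN

Taking moments about P: Q_y·7.9 − 55·4.2 = 0 → Q_y = 231/7.9 = 29.2405 ≈ 29.24 kN.
ΣF_y = 0: P_y + 29.2405 − 55 = 0 → P_y = 25.76 kN.
ΣF_x = 0: no horizontal applied forces, so P_x = 0.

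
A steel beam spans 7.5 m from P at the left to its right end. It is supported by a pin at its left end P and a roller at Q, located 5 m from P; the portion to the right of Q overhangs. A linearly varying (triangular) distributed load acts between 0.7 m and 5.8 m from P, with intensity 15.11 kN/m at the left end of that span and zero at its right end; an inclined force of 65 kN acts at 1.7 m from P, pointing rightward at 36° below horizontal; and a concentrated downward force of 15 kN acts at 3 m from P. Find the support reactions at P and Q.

Resultant of the triangular load: ½ × 15.11 × 5.1 = 38.5305 kN, acting at 2.4 m from P (one-third of the span from the peak).
Taking moments about P: Q_y·5 − (½·15.11·5.1)·2.4 − 65·sin36°·1.7 − 15·3 = 0 → Q_y = 202.423/5 = 40.4846 ≈ 40.48 kN.
ΣF_y = 0: P_y + 40.4846 − ½·15.11·5.1 − 65·sin36° − 15 = 0 → P_y = 51.25 kN.
ΣF_x = 0: P_x + 65·cos36° = 0 → P_x = -52.59 kN.

P_x = -52.59 kN, P_y = 51.25 kN, Q_y = 40.48 kN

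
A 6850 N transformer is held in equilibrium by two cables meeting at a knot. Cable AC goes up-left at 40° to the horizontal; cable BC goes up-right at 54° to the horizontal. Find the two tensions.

ΣF_x = 0: −T_AC·cos40° + T_BC·cos54° = 0 → T_BC = 1.30327·T_AC.
ΣF_y = 0: T_AC·sin40° + T_BC·sin54° = 6850.
Substitute: T_AC·(0.642788 + 1.30327·0.809017) = 6850 → T_AC = 4036.17 ≈ 4036 N.
Then T_BC = 1.30327 × 4036.17 = 5260 N.

T_AC = 4036 N, T_BC = 5260 N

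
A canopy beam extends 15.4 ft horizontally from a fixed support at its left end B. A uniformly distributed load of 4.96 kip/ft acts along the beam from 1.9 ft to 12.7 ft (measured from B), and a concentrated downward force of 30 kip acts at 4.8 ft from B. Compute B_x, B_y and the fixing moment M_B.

Resultant of the distributed load: 4.96 × 10.8 = 53.568 kip at 7.3 ft from B.
ΣF_x = 0: B_x = 0.
ΣF_y = 0: B_y − 4.96·10.8 − 30 = 0 → B_y = 83.57 kip.
ΣM about B: M_B − (4.96·10.8)·7.3 − 30·4.8 = 0 → M_B = 535.0 kip·ft.

B_x = 0, B_y = 83.57 kip, M_B = 535.0 kip·ft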